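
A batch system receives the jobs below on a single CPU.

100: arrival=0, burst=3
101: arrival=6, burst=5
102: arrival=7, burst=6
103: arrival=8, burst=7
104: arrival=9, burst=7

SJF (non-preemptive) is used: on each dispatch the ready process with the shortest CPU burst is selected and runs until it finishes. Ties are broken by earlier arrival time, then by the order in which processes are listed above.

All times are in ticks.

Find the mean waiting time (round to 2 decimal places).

Gantt: | 100 0-3 | idle 3-6 | 101 6-11 | 102 11-17 | 103 17-24 | 104 24-31 |
Completion: 100=3  101=11  102=17  103=24  104=31
Turnaround (C−A): 100=3  101=5  102=10  103=16  104=22
Waiting times: 100=0, 101=0, 102=4, 103=9, 104=15
Average waiting = (0+0+4+9+15) / 5 = 28/5 = 5.60

5.60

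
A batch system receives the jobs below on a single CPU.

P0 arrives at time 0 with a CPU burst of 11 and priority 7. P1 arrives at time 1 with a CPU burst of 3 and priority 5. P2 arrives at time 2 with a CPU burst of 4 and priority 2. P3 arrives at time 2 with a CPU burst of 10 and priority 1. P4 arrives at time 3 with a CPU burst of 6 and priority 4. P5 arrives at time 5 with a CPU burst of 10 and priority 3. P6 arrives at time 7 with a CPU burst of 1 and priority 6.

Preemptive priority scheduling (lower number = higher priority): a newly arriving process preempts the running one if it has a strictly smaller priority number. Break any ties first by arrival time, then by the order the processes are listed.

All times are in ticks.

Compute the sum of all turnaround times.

180

Gantt: | P0 0-1 | P1 1-2 | P3 2-12 | P2 12-16 | P5 16-26 | P4 26-32 | P1 32-34 | P6 34-35 | P0 35-45 |
Completion: P0=45  P1=34  P2=16  P3=12  P4=32  P5=26  P6=35
Turnaround (C−A): P0=45  P1=33  P2=14  P3=10  P4=29  P5=21  P6=28
Turnaround = completion − arrival: P0=45, P1=33, P2=14, P3=10, P4=29, P5=21, P6=28
Total turnaround = 45 + 33 + 14 + 10 + 29 + 21 + 28 = 180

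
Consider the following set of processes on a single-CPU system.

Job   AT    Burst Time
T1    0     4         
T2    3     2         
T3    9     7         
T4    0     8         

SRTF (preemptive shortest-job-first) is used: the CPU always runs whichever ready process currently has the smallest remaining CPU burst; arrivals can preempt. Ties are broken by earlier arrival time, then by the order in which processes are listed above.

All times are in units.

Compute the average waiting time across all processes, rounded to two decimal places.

3.00

Timeline: | T1 0-4 | T2 4-6 | T4 6-14 | T3 14-21 |
Completion: T1=4  T2=6  T3=21  T4=14
Waiting times: T1=0, T2=1, T3=5, T4=6
Average waiting = (0+1+5+6) / 4 = 12/4 = 3.00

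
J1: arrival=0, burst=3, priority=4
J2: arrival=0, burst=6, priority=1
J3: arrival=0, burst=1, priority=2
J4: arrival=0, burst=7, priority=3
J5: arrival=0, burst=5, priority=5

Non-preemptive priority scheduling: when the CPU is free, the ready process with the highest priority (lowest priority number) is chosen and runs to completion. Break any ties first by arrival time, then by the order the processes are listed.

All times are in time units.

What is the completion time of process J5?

Schedule: | J2 0-6 | J3 6-7 | J4 7-14 | J1 14-17 | J5 17-22 |
Completion: J1=17  J2=6  J3=7  J4=14  J5=22

22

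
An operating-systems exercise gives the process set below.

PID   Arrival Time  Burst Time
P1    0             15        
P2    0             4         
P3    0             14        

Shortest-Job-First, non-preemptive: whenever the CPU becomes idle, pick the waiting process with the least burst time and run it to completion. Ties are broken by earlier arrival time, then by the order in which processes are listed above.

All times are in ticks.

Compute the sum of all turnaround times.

55

Schedule: | P2 0-4 | P3 4-18 | P1 18-33 |
Completion: P1=33  P2=4  P3=18
Turnaround = completion − arrival: P1=33, P2=4, P3=18
Total turnaround = 33 + 4 + 18 = 55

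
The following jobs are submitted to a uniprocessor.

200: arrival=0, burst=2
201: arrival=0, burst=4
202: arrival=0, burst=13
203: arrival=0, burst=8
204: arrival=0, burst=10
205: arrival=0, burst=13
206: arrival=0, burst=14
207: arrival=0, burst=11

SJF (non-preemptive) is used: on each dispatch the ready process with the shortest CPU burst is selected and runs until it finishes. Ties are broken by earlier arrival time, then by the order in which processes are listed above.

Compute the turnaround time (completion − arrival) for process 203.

14

Schedule: | 200 0-2 | 201 2-6 | 203 6-14 | 204 14-24 | 207 24-35 | 202 35-48 | 205 48-61 | 206 61-75 |
Completion: 200=2  201=6  202=48  203=14  204=24  205=61  206=75  207=35
Turnaround (C−A): 200=2  201=6  202=48  203=14  204=24  205=61  206=75  207=35
Turnaround(203) = completion − arrival = 14 − 0 = 14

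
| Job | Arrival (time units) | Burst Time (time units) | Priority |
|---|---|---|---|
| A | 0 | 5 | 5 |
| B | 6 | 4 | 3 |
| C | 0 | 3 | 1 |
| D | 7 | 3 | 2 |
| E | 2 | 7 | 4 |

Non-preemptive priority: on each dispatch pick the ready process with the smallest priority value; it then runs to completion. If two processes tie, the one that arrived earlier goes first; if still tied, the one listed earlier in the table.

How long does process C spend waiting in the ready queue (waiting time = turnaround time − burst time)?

Timeline: | C 0-3 | E 3-10 | D 10-13 | B 13-17 | A 17-22 |
Completion: A=22  B=17  C=3  D=13  E=10
Turnaround (C−A): A=22  B=11  C=3  D=6  E=8
Waiting(C) = turnaround − burst = 3 − 3 = 0

0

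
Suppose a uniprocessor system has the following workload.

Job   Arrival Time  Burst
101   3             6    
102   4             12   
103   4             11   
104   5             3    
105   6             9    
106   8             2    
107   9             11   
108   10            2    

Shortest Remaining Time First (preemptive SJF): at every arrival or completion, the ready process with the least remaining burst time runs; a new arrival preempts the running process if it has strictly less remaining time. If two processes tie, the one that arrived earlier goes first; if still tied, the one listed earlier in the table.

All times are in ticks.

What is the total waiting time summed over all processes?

108

Schedule: | idle 0-3 | 101 3-5 | 104 5-8 | 106 8-10 | 108 10-12 | 101 12-16 | 105 16-25 | 103 25-36 | 107 36-47 | 102 47-59 |
Completion: 101=16  102=59  103=36  104=8  105=25  106=10  107=47  108=12
Turnaround (C−A): 101=13  102=55  103=32  104=3  105=19  106=2  107=38  108=2
Waiting = turnaround − burst: 101=7, 102=43, 103=21, 104=0, 105=10, 106=0, 107=27, 108=0
Total waiting = 7 + 43 + 21 + 0 + 10 + 0 + 27 + 0 = 108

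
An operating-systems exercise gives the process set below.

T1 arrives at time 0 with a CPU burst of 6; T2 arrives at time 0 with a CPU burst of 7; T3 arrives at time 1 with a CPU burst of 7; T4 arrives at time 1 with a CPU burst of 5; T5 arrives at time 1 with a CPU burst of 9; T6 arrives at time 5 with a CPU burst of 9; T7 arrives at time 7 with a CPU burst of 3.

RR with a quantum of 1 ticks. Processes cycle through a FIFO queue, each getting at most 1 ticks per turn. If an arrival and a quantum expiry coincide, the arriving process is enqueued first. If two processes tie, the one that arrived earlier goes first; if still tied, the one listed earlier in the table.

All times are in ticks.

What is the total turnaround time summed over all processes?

Timeline: | T1 0-1 | T2 1-2 | T3 2-3 | T4 3-4 | T5 4-5 | T1 5-6 | T2 6-7 | T3 7-8 | T4 8-9 | T6 9-10 | T5 10-11 | T1 11-12 | T7 12-13 | T2 13-14 | T3 14-15 | T4 15-16 | T6 16-17 | T5 17-18 | T1 18-19 | T7 19-20 | T2 20-21 | T3 21-22 | T4 22-23 | T6 23-24 | T5 24-25 | T1 25-26 | T7 26-27 | T2 27-28 | T3 28-29 | T4 29-30 | T6 30-31 | T5 31-32 | T1 32-33 | T2 33-34 | T3 34-35 | T6 35-36 | T5 36-37 | T2 37-38 | T3 38-39 | T6 39-40 | T5 40-41 | T6 41-42 | T5 42-43 | T6 43-44 | T5 44-45 | T6 45-46 |
Completion: T1=33  T2=38  T3=39  T4=30  T5=45  T6=46  T7=27
Turnaround (C−A): T1=33  T2=38  T3=38  T4=29  T5=44  T6=41  T7=20
Turnaround = completion − arrival: T1=33, T2=38, T3=38, T4=29, T5=44, T6=41, T7=20
Total turnaround = 33 + 38 + 38 + 29 + 44 + 41 + 20 = 243

243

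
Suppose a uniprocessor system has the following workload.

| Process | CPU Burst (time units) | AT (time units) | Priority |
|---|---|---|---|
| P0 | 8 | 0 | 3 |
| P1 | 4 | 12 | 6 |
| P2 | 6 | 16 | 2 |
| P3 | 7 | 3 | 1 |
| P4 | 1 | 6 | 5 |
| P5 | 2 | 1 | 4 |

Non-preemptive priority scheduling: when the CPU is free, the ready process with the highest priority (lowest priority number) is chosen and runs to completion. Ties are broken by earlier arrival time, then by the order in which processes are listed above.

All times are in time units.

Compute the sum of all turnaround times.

Schedule: | P0 0-8 | P3 8-15 | P5 15-17 | P2 17-23 | P4 23-24 | P1 24-28 |
Completion: P0=8  P1=28  P2=23  P3=15  P4=24  P5=17
Turnaround = completion − arrival: P0=8, P1=16, P2=7, P3=12, P4=18, P5=16
Total turnaround = 8 + 16 + 7 + 12 + 18 + 16 = 77

77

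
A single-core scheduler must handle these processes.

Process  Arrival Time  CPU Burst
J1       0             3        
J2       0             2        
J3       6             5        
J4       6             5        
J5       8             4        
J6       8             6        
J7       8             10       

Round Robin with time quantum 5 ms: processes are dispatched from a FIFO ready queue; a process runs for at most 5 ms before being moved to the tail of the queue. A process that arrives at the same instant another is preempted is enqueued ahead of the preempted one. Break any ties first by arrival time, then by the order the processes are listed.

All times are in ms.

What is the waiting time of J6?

17

Gantt: | J1 0-3 | J2 3-5 | idle 5-6 | J3 6-11 | J4 11-16 | J5 16-20 | J6 20-25 | J7 25-30 | J6 30-31 | J7 31-36 |
Completion: J1=3  J2=5  J3=11  J4=16  J5=20  J6=31  J7=36
Turnaround (C−A): J1=3  J2=5  J3=5  J4=10  J5=12  J6=23  J7=28
Waiting(J6) = turnaround − burst = 23 − 6 = 17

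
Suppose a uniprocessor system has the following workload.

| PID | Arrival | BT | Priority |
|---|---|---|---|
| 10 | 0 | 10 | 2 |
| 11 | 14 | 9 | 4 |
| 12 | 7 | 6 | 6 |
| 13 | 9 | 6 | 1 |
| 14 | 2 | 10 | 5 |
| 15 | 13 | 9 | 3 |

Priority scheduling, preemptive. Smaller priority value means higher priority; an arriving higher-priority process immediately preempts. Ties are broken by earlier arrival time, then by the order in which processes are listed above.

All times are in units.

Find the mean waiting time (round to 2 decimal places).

14.83

Timeline: | 10 0-9 | 13 9-15 | 10 15-16 | 15 16-25 | 11 25-34 | 14 34-44 | 12 44-50 |
Completion: 10=16  11=34  12=50  13=15  14=44  15=25
Turnaround (C−A): 10=16  11=20  12=43  13=6  14=42  15=12
Waiting times: 10=6, 11=11, 12=37, 13=0, 14=32, 15=3
Average waiting = (6+11+37+0+32+3) / 6 = 89/6 = 14.83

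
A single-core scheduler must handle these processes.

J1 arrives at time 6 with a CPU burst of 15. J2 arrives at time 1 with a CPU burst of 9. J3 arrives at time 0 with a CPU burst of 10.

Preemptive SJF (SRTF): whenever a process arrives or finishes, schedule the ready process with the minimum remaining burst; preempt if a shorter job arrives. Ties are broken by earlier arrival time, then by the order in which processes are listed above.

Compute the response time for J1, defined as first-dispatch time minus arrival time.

13

Timeline: | J3 0-10 | J2 10-19 | J1 19-34 |
Completion: J1=34  J2=19  J3=10
Response(J1) = first start − arrival = 19 − 6 = 13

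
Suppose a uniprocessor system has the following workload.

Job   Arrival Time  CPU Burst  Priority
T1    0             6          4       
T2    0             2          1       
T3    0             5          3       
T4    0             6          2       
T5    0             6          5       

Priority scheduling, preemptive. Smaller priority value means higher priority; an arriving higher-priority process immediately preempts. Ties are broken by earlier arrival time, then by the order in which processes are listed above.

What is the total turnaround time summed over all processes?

Timeline: | T2 0-2 | T4 2-8 | T3 8-13 | T1 13-19 | T5 19-25 |
Completion: T1=19  T2=2  T3=13  T4=8  T5=25
Turnaround = completion − arrival: T1=19, T2=2, T3=13, T4=8, T5=25
Total turnaround = 19 + 2 + 13 + 8 + 25 = 67

67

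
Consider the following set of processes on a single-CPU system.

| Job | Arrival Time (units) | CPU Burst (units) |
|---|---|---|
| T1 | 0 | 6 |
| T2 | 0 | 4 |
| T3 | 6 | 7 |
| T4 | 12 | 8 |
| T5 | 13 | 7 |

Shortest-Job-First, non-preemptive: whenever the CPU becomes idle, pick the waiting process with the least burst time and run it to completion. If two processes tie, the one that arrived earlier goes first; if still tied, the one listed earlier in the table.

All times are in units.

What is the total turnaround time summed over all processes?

56

Gantt: | T2 0-4 | T1 4-10 | T3 10-17 | T5 17-24 | T4 24-32 |
Completion: T1=10  T2=4  T3=17  T4=32  T5=24
Turnaround (C−A): T1=10  T2=4  T3=11  T4=20  T5=11
Turnaround = completion − arrival: T1=10, T2=4, T3=11, T4=20, T5=11
Total turnaround = 10 + 4 + 11 + 20 + 11 = 56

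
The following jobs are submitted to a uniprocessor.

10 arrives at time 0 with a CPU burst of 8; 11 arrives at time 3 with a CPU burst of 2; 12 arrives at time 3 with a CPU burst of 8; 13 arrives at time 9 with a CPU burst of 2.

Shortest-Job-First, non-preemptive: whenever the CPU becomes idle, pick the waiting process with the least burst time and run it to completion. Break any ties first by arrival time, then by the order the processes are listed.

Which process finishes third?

13

Timeline: | 10 0-8 | 11 8-10 | 13 10-12 | 12 12-20 |
Completion: 10=8  11=10  12=20  13=12
Finish order: 10 → 11 → 13 → 12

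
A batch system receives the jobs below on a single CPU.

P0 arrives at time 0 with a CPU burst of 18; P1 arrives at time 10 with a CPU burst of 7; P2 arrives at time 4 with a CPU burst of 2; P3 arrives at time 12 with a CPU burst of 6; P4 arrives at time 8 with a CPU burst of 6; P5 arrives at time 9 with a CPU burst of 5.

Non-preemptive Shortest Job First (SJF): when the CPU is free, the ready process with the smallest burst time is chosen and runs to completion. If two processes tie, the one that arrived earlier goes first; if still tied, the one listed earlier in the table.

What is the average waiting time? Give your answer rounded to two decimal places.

14.67

Schedule: | P0 0-18 | P2 18-20 | P5 20-25 | P4 25-31 | P3 31-37 | P1 37-44 |
Completion: P0=18  P1=44  P2=20  P3=37  P4=31  P5=25
Waiting times: P0=0, P1=27, P2=14, P3=19, P4=17, P5=11
Average waiting = (0+27+14+19+17+11) / 6 = 88/6 = 14.67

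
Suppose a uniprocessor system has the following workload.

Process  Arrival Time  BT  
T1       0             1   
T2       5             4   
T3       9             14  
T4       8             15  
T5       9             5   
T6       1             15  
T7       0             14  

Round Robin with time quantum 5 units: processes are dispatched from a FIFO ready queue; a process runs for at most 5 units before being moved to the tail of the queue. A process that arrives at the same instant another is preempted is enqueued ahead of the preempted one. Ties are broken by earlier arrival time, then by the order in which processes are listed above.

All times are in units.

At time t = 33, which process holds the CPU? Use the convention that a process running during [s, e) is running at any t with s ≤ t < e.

Timeline: | T1 0-1 | T7 1-6 | T6 6-11 | T2 11-15 | T7 15-20 | T4 20-25 | T3 25-30 | T5 30-35 | T6 35-40 | T7 40-44 | T4 44-49 | T3 49-54 | T6 54-59 | T4 59-64 | T3 64-68 |
Completion: T1=1  T2=15  T3=68  T4=64  T5=35  T6=59  T7=44
Turnaround (C−A): T1=1  T2=10  T3=59  T4=56  T5=26  T6=58  T7=44

T5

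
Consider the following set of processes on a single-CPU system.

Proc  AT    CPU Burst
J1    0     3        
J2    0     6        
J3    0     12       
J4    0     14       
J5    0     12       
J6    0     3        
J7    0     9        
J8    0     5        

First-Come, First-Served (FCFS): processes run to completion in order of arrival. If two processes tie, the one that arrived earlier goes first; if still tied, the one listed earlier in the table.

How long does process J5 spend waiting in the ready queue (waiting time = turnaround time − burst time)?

Schedule: | J1 0-3 | J2 3-9 | J3 9-21 | J4 21-35 | J5 35-47 | J6 47-50 | J7 50-59 | J8 59-64 |
Completion: J1=3  J2=9  J3=21  J4=35  J5=47  J6=50  J7=59  J8=64
Waiting(J5) = turnaround − burst = 47 − 12 = 35

35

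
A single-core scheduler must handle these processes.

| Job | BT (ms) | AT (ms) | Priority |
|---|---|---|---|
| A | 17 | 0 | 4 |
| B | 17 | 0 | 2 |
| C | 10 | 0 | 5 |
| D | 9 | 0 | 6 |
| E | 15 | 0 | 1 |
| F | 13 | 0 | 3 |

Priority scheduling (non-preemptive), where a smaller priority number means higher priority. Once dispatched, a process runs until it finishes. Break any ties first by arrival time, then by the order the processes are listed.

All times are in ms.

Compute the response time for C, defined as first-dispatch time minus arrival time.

62

Gantt: | E 0-15 | B 15-32 | F 32-45 | A 45-62 | C 62-72 | D 72-81 |
Completion: A=62  B=32  C=72  D=81  E=15  F=45
Turnaround (C−A): A=62  B=32  C=72  D=81  E=15  F=45
Response(C) = first start − arrival = 62 − 0 = 62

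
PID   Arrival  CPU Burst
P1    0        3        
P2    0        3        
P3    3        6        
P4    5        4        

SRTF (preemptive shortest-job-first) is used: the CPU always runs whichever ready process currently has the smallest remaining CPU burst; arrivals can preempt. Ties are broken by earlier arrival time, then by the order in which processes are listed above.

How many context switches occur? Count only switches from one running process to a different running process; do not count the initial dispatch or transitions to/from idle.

3

Gantt: | P1 0-3 | P2 3-6 | P4 6-10 | P3 10-16 |
Completion: P1=3  P2=6  P3=16  P4=10
Turnaround (C−A): P1=3  P2=6  P3=13  P4=5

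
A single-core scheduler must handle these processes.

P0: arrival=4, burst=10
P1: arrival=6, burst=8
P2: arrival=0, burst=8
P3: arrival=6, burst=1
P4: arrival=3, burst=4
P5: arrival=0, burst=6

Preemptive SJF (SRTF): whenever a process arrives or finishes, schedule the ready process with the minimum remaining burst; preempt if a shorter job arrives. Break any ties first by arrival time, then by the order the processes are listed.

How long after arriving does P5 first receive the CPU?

0

Schedule: | P5 0-6 | P3 6-7 | P4 7-11 | P2 11-19 | P1 19-27 | P0 27-37 |
Completion: P0=37  P1=27  P2=19  P3=7  P4=11  P5=6
Turnaround (C−A): P0=33  P1=21  P2=19  P3=1  P4=8  P5=6
Response(P5) = first start − arrival = 0 − 0 = 0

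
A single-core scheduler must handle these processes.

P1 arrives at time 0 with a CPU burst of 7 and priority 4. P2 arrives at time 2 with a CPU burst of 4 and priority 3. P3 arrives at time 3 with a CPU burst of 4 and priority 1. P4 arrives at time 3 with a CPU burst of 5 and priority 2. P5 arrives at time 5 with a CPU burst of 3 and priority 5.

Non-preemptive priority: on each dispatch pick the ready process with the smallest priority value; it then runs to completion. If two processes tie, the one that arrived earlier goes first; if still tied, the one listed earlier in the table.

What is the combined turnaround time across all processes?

64

Timeline: | P1 0-7 | P3 7-11 | P4 11-16 | P2 16-20 | P5 20-23 |
Completion: P1=7  P2=20  P3=11  P4=16  P5=23
Turnaround = completion − arrival: P1=7, P2=18, P3=8, P4=13, P5=18
Total turnaround = 7 + 18 + 8 + 13 + 18 = 64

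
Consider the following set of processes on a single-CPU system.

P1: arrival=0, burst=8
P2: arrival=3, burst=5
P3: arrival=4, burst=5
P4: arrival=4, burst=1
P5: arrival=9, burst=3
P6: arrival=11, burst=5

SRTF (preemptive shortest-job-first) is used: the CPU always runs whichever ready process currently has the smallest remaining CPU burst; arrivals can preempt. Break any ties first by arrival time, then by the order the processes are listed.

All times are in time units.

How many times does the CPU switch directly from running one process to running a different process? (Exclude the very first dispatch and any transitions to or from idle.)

6

Timeline: | P1 0-4 | P4 4-5 | P1 5-9 | P5 9-12 | P2 12-17 | P3 17-22 | P6 22-27 |
Completion: P1=9  P2=17  P3=22  P4=5  P5=12  P6=27
Turnaround (C−A): P1=9  P2=14  P3=18  P4=1  P5=3  P6=16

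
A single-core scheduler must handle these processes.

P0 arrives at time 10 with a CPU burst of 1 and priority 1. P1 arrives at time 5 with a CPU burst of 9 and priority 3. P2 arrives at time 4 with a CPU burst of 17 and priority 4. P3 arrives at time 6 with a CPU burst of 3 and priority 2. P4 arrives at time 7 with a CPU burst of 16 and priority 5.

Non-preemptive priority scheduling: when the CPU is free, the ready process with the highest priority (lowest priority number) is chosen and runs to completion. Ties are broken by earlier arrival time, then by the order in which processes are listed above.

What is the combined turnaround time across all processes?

120

Timeline: | idle 0-4 | P2 4-21 | P0 21-22 | P3 22-25 | P1 25-34 | P4 34-50 |
Completion: P0=22  P1=34  P2=21  P3=25  P4=50
Turnaround = completion − arrival: P0=12, P1=29, P2=17, P3=19, P4=43
Total turnaround = 12 + 29 + 17 + 19 + 43 = 120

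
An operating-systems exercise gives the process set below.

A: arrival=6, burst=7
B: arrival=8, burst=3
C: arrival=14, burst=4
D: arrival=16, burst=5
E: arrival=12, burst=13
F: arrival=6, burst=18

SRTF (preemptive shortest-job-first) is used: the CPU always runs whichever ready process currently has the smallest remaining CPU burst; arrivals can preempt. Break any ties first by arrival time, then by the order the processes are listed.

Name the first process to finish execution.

B

Gantt: | idle 0-6 | A 6-8 | B 8-11 | A 11-16 | C 16-20 | D 20-25 | E 25-38 | F 38-56 |
Completion: A=16  B=11  C=20  D=25  E=38  F=56
Finish order: B → A → C → D → E → F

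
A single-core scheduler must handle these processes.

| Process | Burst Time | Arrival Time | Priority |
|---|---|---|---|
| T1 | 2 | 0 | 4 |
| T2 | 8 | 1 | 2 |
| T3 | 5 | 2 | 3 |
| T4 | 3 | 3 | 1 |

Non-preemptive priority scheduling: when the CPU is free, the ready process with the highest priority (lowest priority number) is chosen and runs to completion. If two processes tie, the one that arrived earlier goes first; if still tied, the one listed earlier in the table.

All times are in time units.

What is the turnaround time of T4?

10

Gantt: | T1 0-2 | T2 2-10 | T4 10-13 | T3 13-18 |
Completion: T1=2  T2=10  T3=18  T4=13
Turnaround (C−A): T1=2  T2=9  T3=16  T4=10
Turnaround(T4) = completion − arrival = 13 − 3 = 10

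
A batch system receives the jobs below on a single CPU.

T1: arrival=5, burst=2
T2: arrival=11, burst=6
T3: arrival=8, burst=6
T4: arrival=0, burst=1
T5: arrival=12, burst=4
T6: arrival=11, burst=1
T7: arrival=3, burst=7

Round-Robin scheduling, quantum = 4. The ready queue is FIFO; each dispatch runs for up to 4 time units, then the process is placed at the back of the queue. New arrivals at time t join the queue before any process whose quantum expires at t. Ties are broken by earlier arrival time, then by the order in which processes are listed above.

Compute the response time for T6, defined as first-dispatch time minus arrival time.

Gantt: | T4 0-1 | idle 1-3 | T7 3-7 | T1 7-9 | T7 9-12 | T3 12-16 | T2 16-20 | T6 20-21 | T5 21-25 | T3 25-27 | T2 27-29 |
Completion: T1=9  T2=29  T3=27  T4=1  T5=25  T6=21  T7=12
Response(T6) = first start − arrival = 20 − 11 = 9

9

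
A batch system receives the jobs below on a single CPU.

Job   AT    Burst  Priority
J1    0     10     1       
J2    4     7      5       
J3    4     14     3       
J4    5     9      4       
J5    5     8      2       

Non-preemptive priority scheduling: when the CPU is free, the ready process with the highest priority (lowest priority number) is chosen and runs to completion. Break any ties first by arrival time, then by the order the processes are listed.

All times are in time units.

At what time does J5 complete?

Timeline: | J1 0-10 | J5 10-18 | J3 18-32 | J4 32-41 | J2 41-48 |
Completion: J1=10  J2=48  J3=32  J4=41  J5=18
Turnaround (C−A): J1=10  J2=44  J3=28  J4=36  J5=13

18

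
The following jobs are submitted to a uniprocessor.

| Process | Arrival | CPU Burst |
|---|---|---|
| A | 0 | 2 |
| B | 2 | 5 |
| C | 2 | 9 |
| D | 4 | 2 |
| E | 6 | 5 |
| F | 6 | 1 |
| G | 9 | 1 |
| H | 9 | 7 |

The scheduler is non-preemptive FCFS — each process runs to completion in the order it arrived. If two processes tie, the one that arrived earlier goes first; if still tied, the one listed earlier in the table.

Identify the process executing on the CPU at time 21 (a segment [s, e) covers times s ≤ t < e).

E

Schedule: | A 0-2 | B 2-7 | C 7-16 | D 16-18 | E 18-23 | F 23-24 | G 24-25 | H 25-32 |
Completion: A=2  B=7  C=16  D=18  E=23  F=24  G=25  H=32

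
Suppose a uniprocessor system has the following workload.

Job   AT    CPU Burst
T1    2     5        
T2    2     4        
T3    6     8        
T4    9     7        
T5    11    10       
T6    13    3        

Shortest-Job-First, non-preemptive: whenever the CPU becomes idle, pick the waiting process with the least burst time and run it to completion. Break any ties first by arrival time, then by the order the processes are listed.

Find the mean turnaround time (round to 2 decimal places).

13.50

Timeline: | idle 0-2 | T2 2-6 | T1 6-11 | T4 11-18 | T6 18-21 | T3 21-29 | T5 29-39 |
Completion: T1=11  T2=6  T3=29  T4=18  T5=39  T6=21
Turnaround times: T1=9, T2=4, T3=23, T4=9, T5=28, T6=8
Average turnaround = (9+4+23+9+28+8) / 6 = 81/6 = 13.50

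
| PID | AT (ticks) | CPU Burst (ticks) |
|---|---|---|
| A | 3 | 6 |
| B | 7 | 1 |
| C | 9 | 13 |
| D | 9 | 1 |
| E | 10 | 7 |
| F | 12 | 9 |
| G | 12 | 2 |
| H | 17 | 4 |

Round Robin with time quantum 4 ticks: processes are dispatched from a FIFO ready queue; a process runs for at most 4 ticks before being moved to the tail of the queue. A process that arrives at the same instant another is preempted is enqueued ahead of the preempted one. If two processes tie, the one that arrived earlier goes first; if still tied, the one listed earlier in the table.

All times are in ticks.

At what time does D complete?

15

Timeline: | idle 0-3 | A 3-7 | B 7-8 | A 8-10 | C 10-14 | D 14-15 | E 15-19 | F 19-23 | G 23-25 | C 25-29 | H 29-33 | E 33-36 | F 36-40 | C 40-44 | F 44-45 | C 45-46 |
Completion: A=10  B=8  C=46  D=15  E=36  F=45  G=25  H=33
Turnaround (C−A): A=7  B=1  C=37  D=6  E=26  F=33  G=13  H=16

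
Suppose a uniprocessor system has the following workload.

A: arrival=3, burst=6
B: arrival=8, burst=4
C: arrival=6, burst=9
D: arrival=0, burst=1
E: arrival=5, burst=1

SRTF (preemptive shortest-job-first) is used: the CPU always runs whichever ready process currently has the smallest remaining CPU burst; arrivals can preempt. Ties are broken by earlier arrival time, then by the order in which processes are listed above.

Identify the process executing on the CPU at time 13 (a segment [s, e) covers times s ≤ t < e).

B

Gantt: | D 0-1 | idle 1-3 | A 3-5 | E 5-6 | A 6-10 | B 10-14 | C 14-23 |
Completion: A=10  B=14  C=23  D=1  E=6
Turnaround (C−A): A=7  B=6  C=17  D=1  E=1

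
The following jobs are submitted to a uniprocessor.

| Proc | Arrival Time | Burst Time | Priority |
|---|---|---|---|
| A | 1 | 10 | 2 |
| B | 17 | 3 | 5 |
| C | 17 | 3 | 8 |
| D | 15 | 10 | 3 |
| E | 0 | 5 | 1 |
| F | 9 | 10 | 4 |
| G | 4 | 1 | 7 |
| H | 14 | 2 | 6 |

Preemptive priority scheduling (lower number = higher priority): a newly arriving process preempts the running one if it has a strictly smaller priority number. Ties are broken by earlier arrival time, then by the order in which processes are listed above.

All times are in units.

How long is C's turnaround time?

Schedule: | E 0-5 | A 5-15 | D 15-25 | F 25-35 | B 35-38 | H 38-40 | G 40-41 | C 41-44 |
Completion: A=15  B=38  C=44  D=25  E=5  F=35  G=41  H=40
Turnaround (C−A): A=14  B=21  C=27  D=10  E=5  F=26  G=37  H=26
Turnaround(C) = completion − arrival = 44 − 17 = 27

27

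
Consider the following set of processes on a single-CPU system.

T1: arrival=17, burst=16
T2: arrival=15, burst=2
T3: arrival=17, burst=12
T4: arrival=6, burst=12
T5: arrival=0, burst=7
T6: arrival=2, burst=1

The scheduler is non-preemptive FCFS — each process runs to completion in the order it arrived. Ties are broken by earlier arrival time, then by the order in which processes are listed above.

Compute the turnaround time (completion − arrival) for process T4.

14

Timeline: | T5 0-7 | T6 7-8 | T4 8-20 | T2 20-22 | T1 22-38 | T3 38-50 |
Completion: T1=38  T2=22  T3=50  T4=20  T5=7  T6=8
Turnaround(T4) = completion − arrival = 20 − 6 = 14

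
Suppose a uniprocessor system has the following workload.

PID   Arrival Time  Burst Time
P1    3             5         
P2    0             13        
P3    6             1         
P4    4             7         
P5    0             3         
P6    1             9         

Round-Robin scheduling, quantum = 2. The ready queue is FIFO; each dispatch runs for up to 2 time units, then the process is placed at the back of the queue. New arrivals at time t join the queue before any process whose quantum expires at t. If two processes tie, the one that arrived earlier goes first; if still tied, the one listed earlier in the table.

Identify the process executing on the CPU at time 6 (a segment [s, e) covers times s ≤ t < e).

Timeline: | P2 0-2 | P5 2-4 | P6 4-6 | P2 6-8 | P1 8-10 | P4 10-12 | P5 12-13 | P3 13-14 | P6 14-16 | P2 16-18 | P1 18-20 | P4 20-22 | P6 22-24 | P2 24-26 | P1 26-27 | P4 27-29 | P6 29-31 | P2 31-33 | P4 33-34 | P6 34-35 | P2 35-38 |
Completion: P1=27  P2=38  P3=14  P4=34  P5=13  P6=35

P2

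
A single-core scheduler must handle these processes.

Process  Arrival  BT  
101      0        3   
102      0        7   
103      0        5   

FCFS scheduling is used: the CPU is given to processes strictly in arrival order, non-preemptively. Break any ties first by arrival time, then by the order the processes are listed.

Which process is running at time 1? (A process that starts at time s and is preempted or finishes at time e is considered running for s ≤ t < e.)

Timeline: | 101 0-3 | 102 3-10 | 103 10-15 |
Completion: 101=3  102=10  103=15

101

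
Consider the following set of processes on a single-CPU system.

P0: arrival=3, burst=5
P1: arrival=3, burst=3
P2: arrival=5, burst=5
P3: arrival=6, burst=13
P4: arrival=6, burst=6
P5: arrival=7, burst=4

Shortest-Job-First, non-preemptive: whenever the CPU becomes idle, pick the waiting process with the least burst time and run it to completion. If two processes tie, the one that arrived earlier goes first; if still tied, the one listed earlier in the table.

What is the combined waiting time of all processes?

Timeline: | idle 0-3 | P1 3-6 | P0 6-11 | P5 11-15 | P2 15-20 | P4 20-26 | P3 26-39 |
Completion: P0=11  P1=6  P2=20  P3=39  P4=26  P5=15
Turnaround (C−A): P0=8  P1=3  P2=15  P3=33  P4=20  P5=8
Waiting = turnaround − burst: P0=3, P1=0, P2=10, P3=20, P4=14, P5=4
Total waiting = 3 + 0 + 10 + 20 + 14 + 4 = 51

51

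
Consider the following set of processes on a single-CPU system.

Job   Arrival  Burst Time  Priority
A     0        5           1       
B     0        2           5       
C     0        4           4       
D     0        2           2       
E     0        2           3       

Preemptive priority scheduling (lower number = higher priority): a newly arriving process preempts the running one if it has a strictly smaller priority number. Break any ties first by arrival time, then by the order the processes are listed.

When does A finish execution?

5

Gantt: | A 0-5 | D 5-7 | E 7-9 | C 9-13 | B 13-15 |
Completion: A=5  B=15  C=13  D=7  E=9
Turnaround (C−A): A=5  B=15  C=13  D=7  E=9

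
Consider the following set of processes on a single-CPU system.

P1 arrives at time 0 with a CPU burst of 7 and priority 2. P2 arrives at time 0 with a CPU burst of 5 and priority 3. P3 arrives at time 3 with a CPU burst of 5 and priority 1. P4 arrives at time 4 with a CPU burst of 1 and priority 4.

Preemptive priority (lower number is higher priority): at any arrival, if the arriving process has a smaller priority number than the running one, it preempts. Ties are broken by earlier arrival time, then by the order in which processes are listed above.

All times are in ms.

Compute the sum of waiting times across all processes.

30

Timeline: | P1 0-3 | P3 3-8 | P1 8-12 | P2 12-17 | P4 17-18 |
Completion: P1=12  P2=17  P3=8  P4=18
Turnaround (C−A): P1=12  P2=17  P3=5  P4=14
Waiting = turnaround − burst: P1=5, P2=12, P3=0, P4=13
Total waiting = 5 + 12 + 0 + 13 = 30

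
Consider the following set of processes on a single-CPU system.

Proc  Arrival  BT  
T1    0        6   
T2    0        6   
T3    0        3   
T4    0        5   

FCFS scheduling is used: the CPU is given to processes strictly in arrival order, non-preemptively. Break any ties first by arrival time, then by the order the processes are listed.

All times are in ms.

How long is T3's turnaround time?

Gantt: | T1 0-6 | T2 6-12 | T3 12-15 | T4 15-20 |
Completion: T1=6  T2=12  T3=15  T4=20
Turnaround (C−A): T1=6  T2=12  T3=15  T4=20
Turnaround(T3) = completion − arrival = 15 − 0 = 15

15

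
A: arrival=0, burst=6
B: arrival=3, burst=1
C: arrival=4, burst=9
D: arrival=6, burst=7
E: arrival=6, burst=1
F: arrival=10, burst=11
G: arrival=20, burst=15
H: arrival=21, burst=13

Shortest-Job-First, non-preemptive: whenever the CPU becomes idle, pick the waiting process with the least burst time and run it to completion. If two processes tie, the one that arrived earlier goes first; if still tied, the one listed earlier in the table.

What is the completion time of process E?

Timeline: | A 0-6 | B 6-7 | E 7-8 | D 8-15 | C 15-24 | F 24-35 | H 35-48 | G 48-63 |
Completion: A=6  B=7  C=24  D=15  E=8  F=35  G=63  H=48
Turnaround (C−A): A=6  B=4  C=20  D=9  E=2  F=25  G=43  H=27

8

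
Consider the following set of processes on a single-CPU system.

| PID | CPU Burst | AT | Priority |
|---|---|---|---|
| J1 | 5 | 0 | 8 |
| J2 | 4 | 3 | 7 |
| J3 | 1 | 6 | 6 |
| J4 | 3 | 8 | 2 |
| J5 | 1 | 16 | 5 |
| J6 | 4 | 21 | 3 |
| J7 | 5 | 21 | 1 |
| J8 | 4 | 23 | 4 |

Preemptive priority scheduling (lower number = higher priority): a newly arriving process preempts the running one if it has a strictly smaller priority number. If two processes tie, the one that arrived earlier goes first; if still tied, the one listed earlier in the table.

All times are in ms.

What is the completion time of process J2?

Gantt: | J1 0-3 | J2 3-6 | J3 6-7 | J2 7-8 | J4 8-11 | J1 11-13 | idle 13-16 | J5 16-17 | idle 17-21 | J7 21-26 | J6 26-30 | J8 30-34 |
Completion: J1=13  J2=8  J3=7  J4=11  J5=17  J6=30  J7=26  J8=34
Turnaround (C−A): J1=13  J2=5  J3=1  J4=3  J5=1  J6=9  J7=5  J8=11

8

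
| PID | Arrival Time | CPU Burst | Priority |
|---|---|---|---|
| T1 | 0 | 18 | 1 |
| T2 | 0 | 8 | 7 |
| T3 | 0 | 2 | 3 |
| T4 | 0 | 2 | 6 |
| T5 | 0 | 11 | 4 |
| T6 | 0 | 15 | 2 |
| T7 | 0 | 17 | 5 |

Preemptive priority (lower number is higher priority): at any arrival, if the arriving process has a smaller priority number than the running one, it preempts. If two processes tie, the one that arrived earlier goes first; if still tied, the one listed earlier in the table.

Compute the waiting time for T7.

Timeline: | T1 0-18 | T6 18-33 | T3 33-35 | T5 35-46 | T7 46-63 | T4 63-65 | T2 65-73 |
Completion: T1=18  T2=73  T3=35  T4=65  T5=46  T6=33  T7=63
Waiting(T7) = turnaround − burst = 63 − 17 = 46

46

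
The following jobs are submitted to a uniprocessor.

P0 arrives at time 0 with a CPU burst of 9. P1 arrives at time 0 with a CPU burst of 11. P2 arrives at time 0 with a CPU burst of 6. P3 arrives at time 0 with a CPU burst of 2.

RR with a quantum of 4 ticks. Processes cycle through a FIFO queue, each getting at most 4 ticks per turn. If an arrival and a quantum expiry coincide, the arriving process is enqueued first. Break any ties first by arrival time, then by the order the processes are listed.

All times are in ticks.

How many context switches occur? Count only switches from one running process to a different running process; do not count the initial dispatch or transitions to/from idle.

Schedule: | P0 0-4 | P1 4-8 | P2 8-12 | P3 12-14 | P0 14-18 | P1 18-22 | P2 22-24 | P0 24-25 | P1 25-28 |
Completion: P0=25  P1=28  P2=24  P3=14
Turnaround (C−A): P0=25  P1=28  P2=24  P3=14

8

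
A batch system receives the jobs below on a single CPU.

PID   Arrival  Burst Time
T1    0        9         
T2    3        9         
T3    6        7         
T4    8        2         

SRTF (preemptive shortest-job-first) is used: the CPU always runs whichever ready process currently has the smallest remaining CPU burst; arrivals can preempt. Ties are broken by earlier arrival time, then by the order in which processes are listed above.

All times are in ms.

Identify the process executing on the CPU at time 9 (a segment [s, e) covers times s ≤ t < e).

T4

Timeline: | T1 0-9 | T4 9-11 | T3 11-18 | T2 18-27 |
Completion: T1=9  T2=27  T3=18  T4=11
Turnaround (C−A): T1=9  T2=24  T3=12  T4=3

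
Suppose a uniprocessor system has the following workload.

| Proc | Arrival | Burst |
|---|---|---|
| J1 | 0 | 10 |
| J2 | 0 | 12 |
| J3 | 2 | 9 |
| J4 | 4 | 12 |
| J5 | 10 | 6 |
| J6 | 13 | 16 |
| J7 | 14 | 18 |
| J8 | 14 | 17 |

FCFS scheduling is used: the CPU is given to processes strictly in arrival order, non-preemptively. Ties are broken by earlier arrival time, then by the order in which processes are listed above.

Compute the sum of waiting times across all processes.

Gantt: | J1 0-10 | J2 10-22 | J3 22-31 | J4 31-43 | J5 43-49 | J6 49-65 | J7 65-83 | J8 83-100 |
Completion: J1=10  J2=22  J3=31  J4=43  J5=49  J6=65  J7=83  J8=100
Turnaround (C−A): J1=10  J2=22  J3=29  J4=39  J5=39  J6=52  J7=69  J8=86
Waiting = turnaround − burst: J1=0, J2=10, J3=20, J4=27, J5=33, J6=36, J7=51, J8=69
Total waiting = 0 + 10 + 20 + 27 + 33 + 36 + 51 + 69 = 246

246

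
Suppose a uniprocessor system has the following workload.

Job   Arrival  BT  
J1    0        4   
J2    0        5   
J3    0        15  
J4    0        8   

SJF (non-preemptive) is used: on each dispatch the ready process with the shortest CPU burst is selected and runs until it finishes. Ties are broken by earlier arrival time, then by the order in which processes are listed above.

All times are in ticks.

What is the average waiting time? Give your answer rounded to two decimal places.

Gantt: | J1 0-4 | J2 4-9 | J4 9-17 | J3 17-32 |
Completion: J1=4  J2=9  J3=32  J4=17
Waiting times: J1=0, J2=4, J3=17, J4=9
Average waiting = (0+4+17+9) / 4 = 30/4 = 7.50

7.50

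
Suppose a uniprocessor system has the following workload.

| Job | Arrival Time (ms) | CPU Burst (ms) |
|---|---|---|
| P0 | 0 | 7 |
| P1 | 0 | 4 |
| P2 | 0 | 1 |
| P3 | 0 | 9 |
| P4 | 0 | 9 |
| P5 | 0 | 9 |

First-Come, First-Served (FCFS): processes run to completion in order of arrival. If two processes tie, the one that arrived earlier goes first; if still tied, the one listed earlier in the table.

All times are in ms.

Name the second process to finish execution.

P1

Gantt: | P0 0-7 | P1 7-11 | P2 11-12 | P3 12-21 | P4 21-30 | P5 30-39 |
Completion: P0=7  P1=11  P2=12  P3=21  P4=30  P5=39
Turnaround (C−A): P0=7  P1=11  P2=12  P3=21  P4=30  P5=39
Finish order: P0 → P1 → P2 → P3 → P4 → P5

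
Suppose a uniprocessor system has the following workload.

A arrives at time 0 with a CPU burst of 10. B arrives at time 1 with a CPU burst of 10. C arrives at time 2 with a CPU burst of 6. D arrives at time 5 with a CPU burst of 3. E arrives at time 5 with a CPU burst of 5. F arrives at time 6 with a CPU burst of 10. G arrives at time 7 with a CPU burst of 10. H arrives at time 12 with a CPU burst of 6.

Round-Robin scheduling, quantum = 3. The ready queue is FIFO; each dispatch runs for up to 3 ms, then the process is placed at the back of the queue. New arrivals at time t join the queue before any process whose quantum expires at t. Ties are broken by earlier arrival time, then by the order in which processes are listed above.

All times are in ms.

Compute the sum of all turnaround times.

320

Timeline: | A 0-3 | B 3-6 | C 6-9 | A 9-12 | D 12-15 | E 15-18 | F 18-21 | B 21-24 | G 24-27 | C 27-30 | H 30-33 | A 33-36 | E 36-38 | F 38-41 | B 41-44 | G 44-47 | H 47-50 | A 50-51 | F 51-54 | B 54-55 | G 55-58 | F 58-59 | G 59-60 |
Completion: A=51  B=55  C=30  D=15  E=38  F=59  G=60  H=50
Turnaround = completion − arrival: A=51, B=54, C=28, D=10, E=33, F=53, G=53, H=38
Total turnaround = 51 + 54 + 28 + 10 + 33 + 53 + 53 + 38 = 320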